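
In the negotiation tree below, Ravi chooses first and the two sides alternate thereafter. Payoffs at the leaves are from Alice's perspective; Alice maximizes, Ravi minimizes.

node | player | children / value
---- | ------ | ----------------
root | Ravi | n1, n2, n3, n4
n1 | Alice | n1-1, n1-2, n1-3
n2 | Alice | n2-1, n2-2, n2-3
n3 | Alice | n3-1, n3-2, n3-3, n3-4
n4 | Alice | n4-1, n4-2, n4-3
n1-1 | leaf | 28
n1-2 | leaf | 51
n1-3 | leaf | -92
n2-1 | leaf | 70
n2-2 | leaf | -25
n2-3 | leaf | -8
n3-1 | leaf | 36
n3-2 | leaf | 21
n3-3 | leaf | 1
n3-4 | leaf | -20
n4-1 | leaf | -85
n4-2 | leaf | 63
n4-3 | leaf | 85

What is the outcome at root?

36

n1 (Alice): max(28, 51, -92) = 51
n2 (Alice): max(70, -25, -8) = 70
n3 (Alice): max(36, 21, 1, -20) = 36
n4 (Alice): max(-85, 63, 85) = 85
root (Ravi): min(51, 70, 36, 85) = 36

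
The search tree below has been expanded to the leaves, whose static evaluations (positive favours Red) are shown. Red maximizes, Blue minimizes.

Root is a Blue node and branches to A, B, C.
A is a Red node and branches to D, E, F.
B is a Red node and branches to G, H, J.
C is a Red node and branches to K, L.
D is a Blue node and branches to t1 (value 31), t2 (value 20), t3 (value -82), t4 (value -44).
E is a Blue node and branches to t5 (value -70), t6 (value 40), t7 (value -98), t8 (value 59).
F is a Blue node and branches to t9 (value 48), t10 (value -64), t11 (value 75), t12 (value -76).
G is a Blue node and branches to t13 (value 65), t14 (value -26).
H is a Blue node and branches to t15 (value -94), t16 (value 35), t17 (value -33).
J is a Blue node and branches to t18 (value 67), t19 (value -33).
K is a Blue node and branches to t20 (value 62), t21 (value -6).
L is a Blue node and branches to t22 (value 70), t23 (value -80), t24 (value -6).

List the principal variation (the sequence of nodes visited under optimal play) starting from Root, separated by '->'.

D (Blue): min(31, 20, -82, -44) = -82
E (Blue): min(-70, 40, -98, 59) = -98
F (Blue): min(48, -64, 75, -76) = -76
A (Red): max(-82, -98, -76) = -76
G (Blue): min(65, -26) = -26
H (Blue): min(-94, 35, -33) = -94
J (Blue): min(67, -33) = -33
B (Red): max(-26, -94, -33) = -26
K (Blue): min(62, -6) = -6
L (Blue): min(70, -80, -6) = -80
C (Red): max(-6, -80) = -6
Root (Blue): min(-76, -26, -6) = -76
At Root, Blue picks A (lowest: -76).
At A, Red picks F (highest: -76).
At F, Blue picks t12 (lowest: -76).
Terminal value -76.

Root -> A -> F -> t12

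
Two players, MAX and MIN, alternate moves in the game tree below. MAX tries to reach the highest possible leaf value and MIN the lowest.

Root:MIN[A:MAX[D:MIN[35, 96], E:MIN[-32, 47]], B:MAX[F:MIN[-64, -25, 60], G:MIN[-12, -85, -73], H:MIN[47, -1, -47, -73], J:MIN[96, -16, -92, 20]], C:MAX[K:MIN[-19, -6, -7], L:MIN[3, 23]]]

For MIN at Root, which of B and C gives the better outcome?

B

F (MIN): min(-64, -25, 60) = -64
G (MIN): min(-12, -85, -73) = -85
H (MIN): min(47, -1, -47, -73) = -73
J (MIN): min(96, -16, -92, 20) = -92
B (MAX): max(-64, -85, -73, -92) = -64
K (MIN): min(-19, -6, -7) = -19
L (MIN): min(3, 23) = 3
C (MAX): max(-19, 3) = 3
MIN prefers the lower value; B=-64, C=3. B is better since -64 < 3.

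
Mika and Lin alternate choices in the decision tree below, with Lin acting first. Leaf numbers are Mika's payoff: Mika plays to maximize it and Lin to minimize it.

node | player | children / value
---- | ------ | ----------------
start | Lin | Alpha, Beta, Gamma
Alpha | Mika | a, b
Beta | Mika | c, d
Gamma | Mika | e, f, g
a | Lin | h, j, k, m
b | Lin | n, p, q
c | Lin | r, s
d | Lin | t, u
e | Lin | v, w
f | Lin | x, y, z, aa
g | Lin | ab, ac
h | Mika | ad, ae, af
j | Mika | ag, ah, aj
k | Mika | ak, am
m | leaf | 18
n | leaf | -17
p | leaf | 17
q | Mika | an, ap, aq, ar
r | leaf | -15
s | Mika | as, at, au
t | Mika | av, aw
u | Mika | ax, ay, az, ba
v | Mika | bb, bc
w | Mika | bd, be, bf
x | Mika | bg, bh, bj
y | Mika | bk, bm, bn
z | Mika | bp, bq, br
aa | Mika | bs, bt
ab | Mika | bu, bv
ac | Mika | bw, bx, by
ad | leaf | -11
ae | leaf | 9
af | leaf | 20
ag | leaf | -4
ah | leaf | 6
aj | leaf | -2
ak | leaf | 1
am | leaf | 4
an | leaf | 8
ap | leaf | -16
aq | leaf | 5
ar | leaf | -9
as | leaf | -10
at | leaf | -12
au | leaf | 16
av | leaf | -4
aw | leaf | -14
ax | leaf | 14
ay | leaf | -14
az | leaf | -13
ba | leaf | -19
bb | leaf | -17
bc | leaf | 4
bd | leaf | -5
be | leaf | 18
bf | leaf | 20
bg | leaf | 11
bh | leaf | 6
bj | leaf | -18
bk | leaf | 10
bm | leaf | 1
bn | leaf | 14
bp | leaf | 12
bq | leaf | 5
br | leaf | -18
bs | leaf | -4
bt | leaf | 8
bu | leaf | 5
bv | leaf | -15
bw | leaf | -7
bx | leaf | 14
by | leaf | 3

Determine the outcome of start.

h (Mika): max(-11, 9, 20) = 20
j (Mika): max(-4, 6, -2) = 6
k (Mika): max(1, 4) = 4
a (Lin): min(20, 6, 4, 18) = 4
q (Mika): max(8, -16, 5, -9) = 8
b (Lin): min(-17, 17, 8) = -17
Alpha (Mika): max(4, -17) = 4
s (Mika): max(-10, -12, 16) = 16
c (Lin): min(-15, 16) = -15
t (Mika): max(-4, -14) = -4
u (Mika): max(14, -14, -13, -19) = 14
d (Lin): min(-4, 14) = -4
Beta (Mika): max(-15, -4) = -4
v (Mika): max(-17, 4) = 4
w (Mika): max(-5, 18, 20) = 20
e (Lin): min(4, 20) = 4
x (Mika): max(11, 6, -18) = 11
y (Mika): max(10, 1, 14) = 14
z (Mika): max(12, 5, -18) = 12
aa (Mika): max(-4, 8) = 8
f (Lin): min(11, 14, 12, 8) = 8
ab (Mika): max(5, -15) = 5
ac (Mika): max(-7, 14, 3) = 14
g (Lin): min(5, 14) = 5
Gamma (Mika): max(4, 8, 5) = 8
start (Lin): min(4, -4, 8) = -4

-4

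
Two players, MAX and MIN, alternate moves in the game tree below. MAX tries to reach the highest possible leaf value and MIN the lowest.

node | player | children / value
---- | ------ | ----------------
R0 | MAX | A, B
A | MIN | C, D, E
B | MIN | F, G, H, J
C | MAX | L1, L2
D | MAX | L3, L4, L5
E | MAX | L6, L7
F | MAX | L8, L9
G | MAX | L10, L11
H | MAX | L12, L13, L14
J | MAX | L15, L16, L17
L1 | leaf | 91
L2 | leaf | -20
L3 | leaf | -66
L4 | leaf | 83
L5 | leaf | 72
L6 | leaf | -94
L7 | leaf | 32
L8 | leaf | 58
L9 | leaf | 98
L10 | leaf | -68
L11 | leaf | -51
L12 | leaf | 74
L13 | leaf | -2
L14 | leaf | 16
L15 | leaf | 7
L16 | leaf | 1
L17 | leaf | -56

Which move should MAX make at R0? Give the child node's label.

A

C (MAX): max(91, -20) = 91
D (MAX): max(-66, 83, 72) = 83
E (MAX): max(-94, 32) = 32
A (MIN): min(91, 83, 32) = 32
F (MAX): max(58, 98) = 98
G (MAX): max(-68, -51) = -51
H (MAX): max(74, -2, 16) = 74
J (MAX): max(7, 1, -56) = 7
B (MIN): min(98, -51, 74, 7) = -51
R0 (MAX): max(32, -51) = 32
MAX at R0 wants the highest of {A=32, B=-51}, so chooses A.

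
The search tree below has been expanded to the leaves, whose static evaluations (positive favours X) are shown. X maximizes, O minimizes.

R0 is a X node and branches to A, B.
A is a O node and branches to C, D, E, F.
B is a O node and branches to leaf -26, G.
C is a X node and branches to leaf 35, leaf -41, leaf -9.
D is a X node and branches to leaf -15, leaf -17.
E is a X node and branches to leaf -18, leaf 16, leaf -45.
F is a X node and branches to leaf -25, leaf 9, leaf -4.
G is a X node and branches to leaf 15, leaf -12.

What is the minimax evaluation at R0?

-15

C (X): max(35, -41, -9) = 35
D (X): max(-15, -17) = -15
E (X): max(-18, 16, -45) = 16
F (X): max(-25, 9, -4) = 9
A (O): min(35, -15, 16, 9) = -15
G (X): max(15, -12) = 15
B (O): min(-26, 15) = -26
R0 (X): max(-15, -26) = -15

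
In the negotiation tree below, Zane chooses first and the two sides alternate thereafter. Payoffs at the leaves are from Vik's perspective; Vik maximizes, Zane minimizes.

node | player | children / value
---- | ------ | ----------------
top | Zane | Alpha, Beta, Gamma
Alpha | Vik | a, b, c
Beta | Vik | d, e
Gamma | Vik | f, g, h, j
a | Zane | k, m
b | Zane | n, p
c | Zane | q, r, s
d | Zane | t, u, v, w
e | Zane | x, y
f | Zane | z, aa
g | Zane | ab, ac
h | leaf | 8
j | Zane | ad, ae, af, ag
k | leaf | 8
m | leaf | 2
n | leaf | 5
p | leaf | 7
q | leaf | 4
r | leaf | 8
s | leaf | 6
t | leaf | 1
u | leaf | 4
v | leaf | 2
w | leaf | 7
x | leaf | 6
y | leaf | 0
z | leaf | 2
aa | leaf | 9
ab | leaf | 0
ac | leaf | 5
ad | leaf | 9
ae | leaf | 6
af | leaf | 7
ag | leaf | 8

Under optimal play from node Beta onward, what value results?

1

d (Zane): min(1, 4, 2, 7) = 1
e (Zane): min(6, 0) = 0
Beta (Vik): max(1, 0) = 1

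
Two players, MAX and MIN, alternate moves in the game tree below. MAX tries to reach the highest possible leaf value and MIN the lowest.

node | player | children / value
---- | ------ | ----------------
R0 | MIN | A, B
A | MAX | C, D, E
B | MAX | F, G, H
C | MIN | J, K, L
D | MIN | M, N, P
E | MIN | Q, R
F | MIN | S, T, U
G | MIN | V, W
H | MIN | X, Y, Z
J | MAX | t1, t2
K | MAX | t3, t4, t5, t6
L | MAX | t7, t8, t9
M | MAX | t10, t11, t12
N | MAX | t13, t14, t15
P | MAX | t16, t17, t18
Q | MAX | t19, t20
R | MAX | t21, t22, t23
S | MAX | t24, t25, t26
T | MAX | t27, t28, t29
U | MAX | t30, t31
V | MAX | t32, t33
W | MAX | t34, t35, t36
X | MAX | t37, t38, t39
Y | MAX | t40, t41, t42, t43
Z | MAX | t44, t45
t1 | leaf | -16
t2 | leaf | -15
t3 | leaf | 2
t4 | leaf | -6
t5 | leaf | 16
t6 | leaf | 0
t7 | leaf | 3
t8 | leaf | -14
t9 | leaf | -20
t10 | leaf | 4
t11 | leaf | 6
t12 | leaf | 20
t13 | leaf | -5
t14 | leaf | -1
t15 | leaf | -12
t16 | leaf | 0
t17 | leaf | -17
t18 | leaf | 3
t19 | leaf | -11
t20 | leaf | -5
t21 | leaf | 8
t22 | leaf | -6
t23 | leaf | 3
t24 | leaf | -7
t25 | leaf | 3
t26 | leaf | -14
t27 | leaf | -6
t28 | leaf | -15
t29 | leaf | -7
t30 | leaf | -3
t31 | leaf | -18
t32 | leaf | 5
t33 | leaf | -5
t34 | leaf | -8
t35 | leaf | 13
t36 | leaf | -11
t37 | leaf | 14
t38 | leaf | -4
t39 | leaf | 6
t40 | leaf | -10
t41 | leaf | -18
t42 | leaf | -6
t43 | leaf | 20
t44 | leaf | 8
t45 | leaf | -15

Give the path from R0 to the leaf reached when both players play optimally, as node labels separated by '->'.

R0 -> A -> D -> N -> t14

J (MAX): max(-16, -15) = -15
K (MAX): max(2, -6, 16, 0) = 16
L (MAX): max(3, -14, -20) = 3
C (MIN): min(-15, 16, 3) = -15
M (MAX): max(4, 6, 20) = 20
N (MAX): max(-5, -1, -12) = -1
P (MAX): max(0, -17, 3) = 3
D (MIN): min(20, -1, 3) = -1
Q (MAX): max(-11, -5) = -5
R (MAX): max(8, -6, 3) = 8
E (MIN): min(-5, 8) = -5
A (MAX): max(-15, -1, -5) = -1
S (MAX): max(-7, 3, -14) = 3
T (MAX): max(-6, -15, -7) = -6
U (MAX): max(-3, -18) = -3
F (MIN): min(3, -6, -3) = -6
V (MAX): max(5, -5) = 5
W (MAX): max(-8, 13, -11) = 13
G (MIN): min(5, 13) = 5
X (MAX): max(14, -4, 6) = 14
Y (MAX): max(-10, -18, -6, 20) = 20
Z (MAX): max(8, -15) = 8
H (MIN): min(14, 20, 8) = 8
B (MAX): max(-6, 5, 8) = 8
R0 (MIN): min(-1, 8) = -1
At R0, MIN picks A (lowest: -1).
At A, MAX picks D (highest: -1).
At D, MIN picks N (lowest: -1).
At N, MAX picks t14 (highest: -1).
Terminal value -1.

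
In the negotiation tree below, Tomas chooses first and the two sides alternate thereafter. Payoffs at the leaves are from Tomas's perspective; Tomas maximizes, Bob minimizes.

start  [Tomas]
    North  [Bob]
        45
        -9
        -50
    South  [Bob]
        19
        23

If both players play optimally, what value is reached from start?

19

North (Bob): min(45, -9, -50) = -50
South (Bob): min(19, 23) = 19
start (Tomas): max(-50, 19) = 19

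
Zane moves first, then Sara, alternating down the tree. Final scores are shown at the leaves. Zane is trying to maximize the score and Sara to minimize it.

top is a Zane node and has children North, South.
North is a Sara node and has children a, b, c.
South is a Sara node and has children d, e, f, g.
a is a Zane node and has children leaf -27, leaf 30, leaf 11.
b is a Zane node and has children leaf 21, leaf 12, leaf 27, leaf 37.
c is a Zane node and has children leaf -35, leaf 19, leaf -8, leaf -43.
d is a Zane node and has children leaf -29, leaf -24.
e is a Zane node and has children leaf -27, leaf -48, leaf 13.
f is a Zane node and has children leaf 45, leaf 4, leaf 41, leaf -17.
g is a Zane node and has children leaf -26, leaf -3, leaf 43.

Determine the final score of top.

a (Zane): max(-27, 30, 11) = 30
b (Zane): max(21, 12, 27, 37) = 37
c (Zane): max(-35, 19, -8, -43) = 19
North (Sara): min(30, 37, 19) = 19
d (Zane): max(-29, -24) = -24
e (Zane): max(-27, -48, 13) = 13
f (Zane): max(45, 4, 41, -17) = 45
g (Zane): max(-26, -3, 43) = 43
South (Sara): min(-24, 13, 45, 43) = -24
top (Zane): max(19, -24) = 19

19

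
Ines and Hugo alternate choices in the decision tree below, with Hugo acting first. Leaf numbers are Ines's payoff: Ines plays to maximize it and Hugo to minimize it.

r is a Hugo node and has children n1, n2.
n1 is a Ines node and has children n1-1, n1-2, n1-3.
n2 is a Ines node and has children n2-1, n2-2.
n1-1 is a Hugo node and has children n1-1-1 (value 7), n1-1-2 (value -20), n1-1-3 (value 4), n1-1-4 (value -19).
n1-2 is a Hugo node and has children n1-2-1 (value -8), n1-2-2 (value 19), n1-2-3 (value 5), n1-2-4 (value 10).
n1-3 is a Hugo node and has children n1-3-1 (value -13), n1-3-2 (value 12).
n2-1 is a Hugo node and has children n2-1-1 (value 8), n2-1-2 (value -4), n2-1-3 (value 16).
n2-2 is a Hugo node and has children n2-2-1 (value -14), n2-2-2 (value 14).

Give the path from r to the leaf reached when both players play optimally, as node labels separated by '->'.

n1-1 (Hugo): min(7, -20, 4, -19) = -20
n1-2 (Hugo): min(-8, 19, 5, 10) = -8
n1-3 (Hugo): min(-13, 12) = -13
n1 (Ines): max(-20, -8, -13) = -8
n2-1 (Hugo): min(8, -4, 16) = -4
n2-2 (Hugo): min(-14, 14) = -14
n2 (Ines): max(-4, -14) = -4
r (Hugo): min(-8, -4) = -8
At r, Hugo picks n1 (lowest: -8).
At n1, Ines picks n1-2 (highest: -8).
At n1-2, Hugo picks n1-2-1 (lowest: -8).
Terminal value -8.

r -> n1 -> n1-2 -> n1-2-1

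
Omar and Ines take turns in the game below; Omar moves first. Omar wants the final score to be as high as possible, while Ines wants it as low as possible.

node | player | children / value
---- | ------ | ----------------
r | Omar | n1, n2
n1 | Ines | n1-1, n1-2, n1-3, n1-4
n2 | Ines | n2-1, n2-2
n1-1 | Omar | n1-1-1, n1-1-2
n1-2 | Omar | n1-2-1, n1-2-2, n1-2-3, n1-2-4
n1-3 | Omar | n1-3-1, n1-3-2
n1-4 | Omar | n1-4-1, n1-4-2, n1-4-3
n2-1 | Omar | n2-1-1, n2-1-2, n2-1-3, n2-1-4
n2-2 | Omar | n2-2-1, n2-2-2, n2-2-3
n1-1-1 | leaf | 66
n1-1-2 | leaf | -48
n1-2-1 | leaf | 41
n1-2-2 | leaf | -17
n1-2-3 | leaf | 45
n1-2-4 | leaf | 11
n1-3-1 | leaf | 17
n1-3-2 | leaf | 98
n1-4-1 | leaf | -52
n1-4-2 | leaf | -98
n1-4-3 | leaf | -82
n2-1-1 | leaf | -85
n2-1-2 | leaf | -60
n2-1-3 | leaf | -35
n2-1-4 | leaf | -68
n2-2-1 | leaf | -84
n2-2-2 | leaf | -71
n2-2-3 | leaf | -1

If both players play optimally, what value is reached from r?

n1-1 (Omar): max(66, -48) = 66
n1-2 (Omar): max(41, -17, 45, 11) = 45
n1-3 (Omar): max(17, 98) = 98
n1-4 (Omar): max(-52, -98, -82) = -52
n1 (Ines): min(66, 45, 98, -52) = -52
n2-1 (Omar): max(-85, -60, -35, -68) = -35
n2-2 (Omar): max(-84, -71, -1) = -1
n2 (Ines): min(-35, -1) = -35
r (Omar): max(-52, -35) = -35

-35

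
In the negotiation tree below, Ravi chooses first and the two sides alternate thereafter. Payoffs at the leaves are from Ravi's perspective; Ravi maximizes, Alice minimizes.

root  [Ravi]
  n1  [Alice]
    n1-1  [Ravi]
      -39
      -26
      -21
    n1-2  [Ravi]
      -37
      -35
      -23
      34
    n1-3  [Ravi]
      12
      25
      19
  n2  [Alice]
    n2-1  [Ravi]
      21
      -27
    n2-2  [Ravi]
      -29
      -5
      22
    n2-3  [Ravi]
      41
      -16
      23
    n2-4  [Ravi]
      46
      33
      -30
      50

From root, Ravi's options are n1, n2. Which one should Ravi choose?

n2

n1-1 (Ravi): max(-39, -26, -21) = -21
n1-2 (Ravi): max(-37, -35, -23, 34) = 34
n1-3 (Ravi): max(12, 25, 19) = 25
n1 (Alice): min(-21, 34, 25) = -21
n2-1 (Ravi): max(21, -27) = 21
n2-2 (Ravi): max(-29, -5, 22) = 22
n2-3 (Ravi): max(41, -16, 23) = 41
n2-4 (Ravi): max(46, 33, -30, 50) = 50
n2 (Alice): min(21, 22, 41, 50) = 21
root (Ravi): max(-21, 21) = 21
Ravi at root wants the highest of {n1=-21, n2=21}, so chooses n2.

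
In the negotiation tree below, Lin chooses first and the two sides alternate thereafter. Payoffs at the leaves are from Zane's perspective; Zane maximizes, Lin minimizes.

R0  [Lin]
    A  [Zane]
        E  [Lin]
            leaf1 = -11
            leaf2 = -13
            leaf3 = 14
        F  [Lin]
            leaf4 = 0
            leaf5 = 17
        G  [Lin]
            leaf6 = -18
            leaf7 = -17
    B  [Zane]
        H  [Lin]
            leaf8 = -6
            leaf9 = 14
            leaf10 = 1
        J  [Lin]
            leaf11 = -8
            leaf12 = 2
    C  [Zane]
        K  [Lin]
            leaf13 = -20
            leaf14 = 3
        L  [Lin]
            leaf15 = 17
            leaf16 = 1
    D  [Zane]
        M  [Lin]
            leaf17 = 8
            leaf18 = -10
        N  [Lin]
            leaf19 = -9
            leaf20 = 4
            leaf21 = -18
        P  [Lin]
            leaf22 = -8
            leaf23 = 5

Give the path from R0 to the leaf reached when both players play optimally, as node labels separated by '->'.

E (Lin): min(-11, -13, 14) = -13
F (Lin): min(0, 17) = 0
G (Lin): min(-18, -17) = -18
A (Zane): max(-13, 0, -18) = 0
H (Lin): min(-6, 14, 1) = -6
J (Lin): min(-8, 2) = -8
B (Zane): max(-6, -8) = -6
K (Lin): min(-20, 3) = -20
L (Lin): min(17, 1) = 1
C (Zane): max(-20, 1) = 1
M (Lin): min(8, -10) = -10
N (Lin): min(-9, 4, -18) = -18
P (Lin): min(-8, 5) = -8
D (Zane): max(-10, -18, -8) = -8
R0 (Lin): min(0, -6, 1, -8) = -8
At R0, Lin picks D (lowest: -8).
At D, Zane picks P (highest: -8).
At P, Lin picks leaf22 (lowest: -8).
Terminal value -8.

R0 -> D -> P -> leaf22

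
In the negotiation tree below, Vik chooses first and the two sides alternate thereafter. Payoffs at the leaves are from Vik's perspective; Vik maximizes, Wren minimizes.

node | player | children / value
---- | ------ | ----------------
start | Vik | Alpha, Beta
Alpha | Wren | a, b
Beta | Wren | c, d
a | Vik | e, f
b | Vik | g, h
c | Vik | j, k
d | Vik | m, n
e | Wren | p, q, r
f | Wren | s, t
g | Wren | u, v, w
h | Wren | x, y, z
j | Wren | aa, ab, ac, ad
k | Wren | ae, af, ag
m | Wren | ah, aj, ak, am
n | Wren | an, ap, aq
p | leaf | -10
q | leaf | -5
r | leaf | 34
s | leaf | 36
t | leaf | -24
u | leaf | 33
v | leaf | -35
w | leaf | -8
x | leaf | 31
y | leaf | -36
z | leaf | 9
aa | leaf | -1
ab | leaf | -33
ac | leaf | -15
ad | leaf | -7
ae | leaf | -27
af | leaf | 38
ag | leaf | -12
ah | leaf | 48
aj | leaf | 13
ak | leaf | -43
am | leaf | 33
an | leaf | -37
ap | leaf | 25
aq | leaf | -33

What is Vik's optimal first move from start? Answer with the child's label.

Alpha

e (Wren): min(-10, -5, 34) = -10
f (Wren): min(36, -24) = -24
a (Vik): max(-10, -24) = -10
g (Wren): min(33, -35, -8) = -35
h (Wren): min(31, -36, 9) = -36
b (Vik): max(-35, -36) = -35
Alpha (Wren): min(-10, -35) = -35
j (Wren): min(-1, -33, -15, -7) = -33
k (Wren): min(-27, 38, -12) = -27
c (Vik): max(-33, -27) = -27
m (Wren): min(48, 13, -43, 33) = -43
n (Wren): min(-37, 25, -33) = -37
d (Vik): max(-43, -37) = -37
Beta (Wren): min(-27, -37) = -37
start (Vik): max(-35, -37) = -35
Vik at start wants the highest of {Alpha=-35, Beta=-37}, so chooses Alpha.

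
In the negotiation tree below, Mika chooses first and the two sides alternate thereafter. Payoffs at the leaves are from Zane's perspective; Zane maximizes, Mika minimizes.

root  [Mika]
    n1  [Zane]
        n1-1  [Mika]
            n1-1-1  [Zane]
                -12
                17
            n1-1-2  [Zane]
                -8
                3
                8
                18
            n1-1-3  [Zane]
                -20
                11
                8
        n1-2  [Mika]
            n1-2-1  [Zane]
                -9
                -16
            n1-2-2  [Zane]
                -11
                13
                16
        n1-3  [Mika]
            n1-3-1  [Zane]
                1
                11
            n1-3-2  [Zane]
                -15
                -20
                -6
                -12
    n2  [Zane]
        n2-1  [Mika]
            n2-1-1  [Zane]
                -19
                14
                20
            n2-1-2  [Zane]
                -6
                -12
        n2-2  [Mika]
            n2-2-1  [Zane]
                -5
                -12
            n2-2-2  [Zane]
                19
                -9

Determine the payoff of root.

-5

n1-1-1 (Zane): max(-12, 17) = 17
n1-1-2 (Zane): max(-8, 3, 8, 18) = 18
n1-1-3 (Zane): max(-20, 11, 8) = 11
n1-1 (Mika): min(17, 18, 11) = 11
n1-2-1 (Zane): max(-9, -16) = -9
n1-2-2 (Zane): max(-11, 13, 16) = 16
n1-2 (Mika): min(-9, 16) = -9
n1-3-1 (Zane): max(1, 11) = 11
n1-3-2 (Zane): max(-15, -20, -6, -12) = -6
n1-3 (Mika): min(11, -6) = -6
n1 (Zane): max(11, -9, -6) = 11
n2-1-1 (Zane): max(-19, 14, 20) = 20
n2-1-2 (Zane): max(-6, -12) = -6
n2-1 (Mika): min(20, -6) = -6
n2-2-1 (Zane): max(-5, -12) = -5
n2-2-2 (Zane): max(19, -9) = 19
n2-2 (Mika): min(-5, 19) = -5
n2 (Zane): max(-6, -5) = -5
root (Mika): min(11, -5) = -5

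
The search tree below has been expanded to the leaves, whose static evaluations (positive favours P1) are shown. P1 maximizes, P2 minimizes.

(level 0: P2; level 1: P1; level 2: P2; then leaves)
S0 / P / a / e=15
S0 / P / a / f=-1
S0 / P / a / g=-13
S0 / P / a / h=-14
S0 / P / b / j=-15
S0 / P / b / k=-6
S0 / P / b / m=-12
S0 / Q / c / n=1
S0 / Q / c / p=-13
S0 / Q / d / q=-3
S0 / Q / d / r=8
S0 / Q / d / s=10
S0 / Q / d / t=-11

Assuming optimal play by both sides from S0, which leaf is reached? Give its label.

a (P2): min(15, -1, -13, -14) = -14
b (P2): min(-15, -6, -12) = -15
P (P1): max(-14, -15) = -14
c (P2): min(1, -13) = -13
d (P2): min(-3, 8, 10, -11) = -11
Q (P1): max(-13, -11) = -11
S0 (P2): min(-14, -11) = -14
At S0, P2 picks P (lowest: -14).
At P, P1 picks a (highest: -14).
At a, P2 picks h (lowest: -14).
Terminal value -14.

h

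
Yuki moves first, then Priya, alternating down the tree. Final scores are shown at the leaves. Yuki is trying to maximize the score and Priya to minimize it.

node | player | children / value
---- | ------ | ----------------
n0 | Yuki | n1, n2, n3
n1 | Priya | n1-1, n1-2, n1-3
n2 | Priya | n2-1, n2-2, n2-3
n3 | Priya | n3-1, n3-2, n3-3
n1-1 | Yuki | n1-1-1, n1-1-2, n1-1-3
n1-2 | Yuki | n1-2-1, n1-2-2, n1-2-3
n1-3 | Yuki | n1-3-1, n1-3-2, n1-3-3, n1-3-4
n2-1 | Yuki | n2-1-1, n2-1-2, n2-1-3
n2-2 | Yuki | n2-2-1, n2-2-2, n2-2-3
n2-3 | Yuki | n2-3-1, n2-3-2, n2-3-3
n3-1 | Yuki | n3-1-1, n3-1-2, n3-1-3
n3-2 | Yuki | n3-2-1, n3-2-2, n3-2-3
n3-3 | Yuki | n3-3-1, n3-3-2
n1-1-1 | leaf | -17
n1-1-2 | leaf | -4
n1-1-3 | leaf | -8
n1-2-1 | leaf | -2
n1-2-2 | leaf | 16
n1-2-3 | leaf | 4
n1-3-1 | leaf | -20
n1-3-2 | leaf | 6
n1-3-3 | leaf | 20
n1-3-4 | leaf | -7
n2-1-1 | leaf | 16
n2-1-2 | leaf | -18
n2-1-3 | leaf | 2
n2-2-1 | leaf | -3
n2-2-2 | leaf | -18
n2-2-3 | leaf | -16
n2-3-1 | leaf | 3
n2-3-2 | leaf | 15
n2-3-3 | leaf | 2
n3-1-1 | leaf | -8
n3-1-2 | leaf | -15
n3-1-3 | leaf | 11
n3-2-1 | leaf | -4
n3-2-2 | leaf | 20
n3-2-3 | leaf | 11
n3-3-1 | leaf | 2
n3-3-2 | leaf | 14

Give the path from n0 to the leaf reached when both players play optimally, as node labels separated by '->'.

n0 -> n3 -> n3-1 -> n3-1-3

n1-1 (Yuki): max(-17, -4, -8) = -4
n1-2 (Yuki): max(-2, 16, 4) = 16
n1-3 (Yuki): max(-20, 6, 20, -7) = 20
n1 (Priya): min(-4, 16, 20) = -4
n2-1 (Yuki): max(16, -18, 2) = 16
n2-2 (Yuki): max(-3, -18, -16) = -3
n2-3 (Yuki): max(3, 15, 2) = 15
n2 (Priya): min(16, -3, 15) = -3
n3-1 (Yuki): max(-8, -15, 11) = 11
n3-2 (Yuki): max(-4, 20, 11) = 20
n3-3 (Yuki): max(2, 14) = 14
n3 (Priya): min(11, 20, 14) = 11
n0 (Yuki): max(-4, -3, 11) = 11
At n0, Yuki picks n3 (highest: 11).
At n3, Priya picks n3-1 (lowest: 11).
At n3-1, Yuki picks n3-1-3 (highest: 11).
Terminal value 11.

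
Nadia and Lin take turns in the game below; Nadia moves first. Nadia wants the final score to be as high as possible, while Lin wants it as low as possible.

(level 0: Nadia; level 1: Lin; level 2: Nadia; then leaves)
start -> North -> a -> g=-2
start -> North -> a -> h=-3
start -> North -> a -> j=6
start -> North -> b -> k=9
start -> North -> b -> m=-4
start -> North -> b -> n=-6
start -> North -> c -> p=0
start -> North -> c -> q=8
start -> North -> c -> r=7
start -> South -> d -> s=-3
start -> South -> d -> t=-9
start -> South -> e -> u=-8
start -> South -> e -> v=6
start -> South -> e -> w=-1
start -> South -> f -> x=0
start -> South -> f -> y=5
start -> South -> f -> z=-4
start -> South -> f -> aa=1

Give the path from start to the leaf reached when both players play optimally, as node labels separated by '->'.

start -> North -> a -> j

a (Nadia): max(-2, -3, 6) = 6
b (Nadia): max(9, -4, -6) = 9
c (Nadia): max(0, 8, 7) = 8
North (Lin): min(6, 9, 8) = 6
d (Nadia): max(-3, -9) = -3
e (Nadia): max(-8, 6, -1) = 6
f (Nadia): max(0, 5, -4, 1) = 5
South (Lin): min(-3, 6, 5) = -3
start (Nadia): max(6, -3) = 6
At start, Nadia picks North (highest: 6).
At North, Lin picks a (lowest: 6).
At a, Nadia picks j (highest: 6).
Terminal value 6.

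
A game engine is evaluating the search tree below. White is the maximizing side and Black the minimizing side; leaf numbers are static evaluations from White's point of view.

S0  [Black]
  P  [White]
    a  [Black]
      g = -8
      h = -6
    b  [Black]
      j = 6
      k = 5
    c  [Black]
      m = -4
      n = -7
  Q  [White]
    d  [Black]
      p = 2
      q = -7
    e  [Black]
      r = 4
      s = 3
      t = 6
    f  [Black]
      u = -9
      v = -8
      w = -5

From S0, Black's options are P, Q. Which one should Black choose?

a (Black): min(-8, -6) = -8
b (Black): min(6, 5) = 5
c (Black): min(-4, -7) = -7
P (White): max(-8, 5, -7) = 5
d (Black): min(2, -7) = -7
e (Black): min(4, 3, 6) = 3
f (Black): min(-9, -8, -5) = -9
Q (White): max(-7, 3, -9) = 3
S0 (Black): min(5, 3) = 3
Black at S0 wants the lowest of {P=5, Q=3}, so chooses Q.

Q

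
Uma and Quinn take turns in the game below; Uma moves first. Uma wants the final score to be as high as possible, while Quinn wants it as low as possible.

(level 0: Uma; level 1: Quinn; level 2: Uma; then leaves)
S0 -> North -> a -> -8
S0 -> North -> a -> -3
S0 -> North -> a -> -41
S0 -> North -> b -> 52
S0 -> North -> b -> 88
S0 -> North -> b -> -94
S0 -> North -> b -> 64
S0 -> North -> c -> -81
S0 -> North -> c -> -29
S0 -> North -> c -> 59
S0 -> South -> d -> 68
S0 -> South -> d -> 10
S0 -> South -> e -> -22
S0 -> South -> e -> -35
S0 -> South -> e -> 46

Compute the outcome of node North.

-3

a (Uma): max(-8, -3, -41) = -3
b (Uma): max(52, 88, -94, 64) = 88
c (Uma): max(-81, -29, 59) = 59
North (Quinn): min(-3, 88, 59) = -3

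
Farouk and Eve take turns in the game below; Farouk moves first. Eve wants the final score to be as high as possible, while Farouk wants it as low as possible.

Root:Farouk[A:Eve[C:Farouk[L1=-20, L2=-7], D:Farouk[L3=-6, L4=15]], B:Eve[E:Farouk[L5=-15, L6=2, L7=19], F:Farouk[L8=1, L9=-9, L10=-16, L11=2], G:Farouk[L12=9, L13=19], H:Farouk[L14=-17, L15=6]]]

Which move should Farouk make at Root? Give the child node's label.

A

C (Farouk): min(-20, -7) = -20
D (Farouk): min(-6, 15) = -6
A (Eve): max(-20, -6) = -6
E (Farouk): min(-15, 2, 19) = -15
F (Farouk): min(1, -9, -16, 2) = -16
G (Farouk): min(9, 19) = 9
H (Farouk): min(-17, 6) = -17
B (Eve): max(-15, -16, 9, -17) = 9
Root (Farouk): min(-6, 9) = -6
Farouk at Root wants the lowest of {A=-6, B=9}, so chooses A.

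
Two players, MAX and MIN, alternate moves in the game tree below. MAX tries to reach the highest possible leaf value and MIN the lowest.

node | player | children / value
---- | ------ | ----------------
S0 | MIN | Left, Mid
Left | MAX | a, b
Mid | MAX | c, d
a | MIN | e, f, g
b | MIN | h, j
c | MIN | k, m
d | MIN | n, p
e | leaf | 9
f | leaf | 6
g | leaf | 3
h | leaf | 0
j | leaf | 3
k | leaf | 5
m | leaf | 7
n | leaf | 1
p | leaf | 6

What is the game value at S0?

a (MIN): min(9, 6, 3) = 3
b (MIN): min(0, 3) = 0
Left (MAX): max(3, 0) = 3
c (MIN): min(5, 7) = 5
d (MIN): min(1, 6) = 1
Mid (MAX): max(5, 1) = 5
S0 (MIN): min(3, 5) = 3

3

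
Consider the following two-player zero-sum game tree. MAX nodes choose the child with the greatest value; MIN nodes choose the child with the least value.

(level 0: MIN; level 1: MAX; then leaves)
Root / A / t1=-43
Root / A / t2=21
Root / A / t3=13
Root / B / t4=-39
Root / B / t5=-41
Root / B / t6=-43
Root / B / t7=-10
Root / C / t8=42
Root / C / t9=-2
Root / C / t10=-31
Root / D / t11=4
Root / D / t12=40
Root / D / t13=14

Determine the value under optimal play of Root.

-10

A (MAX): max(-43, 21, 13) = 21
B (MAX): max(-39, -41, -43, -10) = -10
C (MAX): max(42, -2, -31) = 42
D (MAX): max(4, 40, 14) = 40
Root (MIN): min(21, -10, 42, 40) = -10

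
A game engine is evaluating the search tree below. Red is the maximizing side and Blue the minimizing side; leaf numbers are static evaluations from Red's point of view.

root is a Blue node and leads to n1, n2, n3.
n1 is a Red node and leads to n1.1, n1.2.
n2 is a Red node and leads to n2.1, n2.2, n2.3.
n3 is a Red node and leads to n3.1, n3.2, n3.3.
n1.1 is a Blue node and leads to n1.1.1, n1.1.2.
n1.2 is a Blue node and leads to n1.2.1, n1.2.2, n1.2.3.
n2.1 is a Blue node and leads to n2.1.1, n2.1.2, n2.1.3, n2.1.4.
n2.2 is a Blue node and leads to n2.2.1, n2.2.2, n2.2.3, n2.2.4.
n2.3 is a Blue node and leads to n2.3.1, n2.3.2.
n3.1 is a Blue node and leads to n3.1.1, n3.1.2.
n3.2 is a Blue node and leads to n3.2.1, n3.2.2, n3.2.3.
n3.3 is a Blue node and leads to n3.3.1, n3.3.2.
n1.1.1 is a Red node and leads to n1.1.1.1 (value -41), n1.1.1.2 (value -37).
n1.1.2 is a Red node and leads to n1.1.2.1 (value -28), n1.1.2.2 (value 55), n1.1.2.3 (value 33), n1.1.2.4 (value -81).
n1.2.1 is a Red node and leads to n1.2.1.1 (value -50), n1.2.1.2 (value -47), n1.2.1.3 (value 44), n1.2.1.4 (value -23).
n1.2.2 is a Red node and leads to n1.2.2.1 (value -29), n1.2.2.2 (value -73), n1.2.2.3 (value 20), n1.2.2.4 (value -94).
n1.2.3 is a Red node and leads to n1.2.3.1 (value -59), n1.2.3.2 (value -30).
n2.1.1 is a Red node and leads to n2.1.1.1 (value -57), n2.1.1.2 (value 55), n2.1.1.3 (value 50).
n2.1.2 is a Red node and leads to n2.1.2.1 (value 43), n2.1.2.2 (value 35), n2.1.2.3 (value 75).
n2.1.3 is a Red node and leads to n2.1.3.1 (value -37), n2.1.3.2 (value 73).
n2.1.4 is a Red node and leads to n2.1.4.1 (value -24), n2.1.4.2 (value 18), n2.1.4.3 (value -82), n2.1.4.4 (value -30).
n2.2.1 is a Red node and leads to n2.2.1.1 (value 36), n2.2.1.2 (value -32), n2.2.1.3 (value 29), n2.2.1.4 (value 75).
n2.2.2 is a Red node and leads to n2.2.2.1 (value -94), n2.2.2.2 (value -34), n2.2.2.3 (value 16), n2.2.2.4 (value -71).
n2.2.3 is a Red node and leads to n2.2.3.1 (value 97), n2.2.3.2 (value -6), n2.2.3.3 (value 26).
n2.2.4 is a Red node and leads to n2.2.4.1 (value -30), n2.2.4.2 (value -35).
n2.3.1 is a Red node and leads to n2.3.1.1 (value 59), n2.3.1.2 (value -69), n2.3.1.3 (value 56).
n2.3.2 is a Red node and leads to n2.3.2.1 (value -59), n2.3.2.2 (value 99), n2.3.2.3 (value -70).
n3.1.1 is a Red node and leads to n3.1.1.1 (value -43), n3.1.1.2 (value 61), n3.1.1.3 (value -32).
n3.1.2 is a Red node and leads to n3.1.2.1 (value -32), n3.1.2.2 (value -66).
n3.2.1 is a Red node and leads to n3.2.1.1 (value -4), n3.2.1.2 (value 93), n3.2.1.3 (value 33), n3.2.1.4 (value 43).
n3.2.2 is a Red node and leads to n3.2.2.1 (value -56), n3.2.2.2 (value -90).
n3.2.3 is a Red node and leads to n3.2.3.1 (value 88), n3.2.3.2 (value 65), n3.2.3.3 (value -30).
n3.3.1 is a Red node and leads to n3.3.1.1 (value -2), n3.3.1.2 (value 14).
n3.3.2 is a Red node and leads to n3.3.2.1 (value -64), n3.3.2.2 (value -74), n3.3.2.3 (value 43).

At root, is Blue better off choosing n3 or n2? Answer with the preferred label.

n3

n3.1.1 (Red): max(-43, 61, -32) = 61
n3.1.2 (Red): max(-32, -66) = -32
n3.1 (Blue): min(61, -32) = -32
n3.2.1 (Red): max(-4, 93, 33, 43) = 93
n3.2.2 (Red): max(-56, -90) = -56
n3.2.3 (Red): max(88, 65, -30) = 88
n3.2 (Blue): min(93, -56, 88) = -56
n3.3.1 (Red): max(-2, 14) = 14
n3.3.2 (Red): max(-64, -74, 43) = 43
n3.3 (Blue): min(14, 43) = 14
n3 (Red): max(-32, -56, 14) = 14
n2.1.1 (Red): max(-57, 55, 50) = 55
n2.1.2 (Red): max(43, 35, 75) = 75
n2.1.3 (Red): max(-37, 73) = 73
n2.1.4 (Red): max(-24, 18, -82, -30) = 18
n2.1 (Blue): min(55, 75, 73, 18) = 18
n2.2.1 (Red): max(36, -32, 29, 75) = 75
n2.2.2 (Red): max(-94, -34, 16, -71) = 16
n2.2.3 (Red): max(97, -6, 26) = 97
n2.2.4 (Red): max(-30, -35) = -30
n2.2 (Blue): min(75, 16, 97, -30) = -30
n2.3.1 (Red): max(59, -69, 56) = 59
n2.3.2 (Red): max(-59, 99, -70) = 99
n2.3 (Blue): min(59, 99) = 59
n2 (Red): max(18, -30, 59) = 59
Blue prefers the lower value; n3=14, n2=59. n3 is better since 14 < 59.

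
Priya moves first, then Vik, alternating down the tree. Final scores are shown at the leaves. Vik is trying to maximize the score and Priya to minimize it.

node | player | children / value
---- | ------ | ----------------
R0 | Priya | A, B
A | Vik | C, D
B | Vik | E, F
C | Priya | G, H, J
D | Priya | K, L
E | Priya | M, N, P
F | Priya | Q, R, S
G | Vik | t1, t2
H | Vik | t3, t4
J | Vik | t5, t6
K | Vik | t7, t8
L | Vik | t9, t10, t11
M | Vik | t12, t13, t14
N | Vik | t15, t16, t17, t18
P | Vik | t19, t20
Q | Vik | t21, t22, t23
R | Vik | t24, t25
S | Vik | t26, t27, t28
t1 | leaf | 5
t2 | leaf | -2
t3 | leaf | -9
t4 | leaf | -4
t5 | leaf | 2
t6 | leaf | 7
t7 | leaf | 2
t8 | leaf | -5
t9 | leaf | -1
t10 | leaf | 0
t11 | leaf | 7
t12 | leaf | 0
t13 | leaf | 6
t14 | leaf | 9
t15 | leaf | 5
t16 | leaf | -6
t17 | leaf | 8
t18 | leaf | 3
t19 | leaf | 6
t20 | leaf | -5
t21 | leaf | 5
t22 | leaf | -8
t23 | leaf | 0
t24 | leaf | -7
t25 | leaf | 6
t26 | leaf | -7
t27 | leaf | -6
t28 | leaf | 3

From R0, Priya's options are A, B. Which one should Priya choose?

A

G (Vik): max(5, -2) = 5
H (Vik): max(-9, -4) = -4
J (Vik): max(2, 7) = 7
C (Priya): min(5, -4, 7) = -4
K (Vik): max(2, -5) = 2
L (Vik): max(-1, 0, 7) = 7
D (Priya): min(2, 7) = 2
A (Vik): max(-4, 2) = 2
M (Vik): max(0, 6, 9) = 9
N (Vik): max(5, -6, 8, 3) = 8
P (Vik): max(6, -5) = 6
E (Priya): min(9, 8, 6) = 6
Q (Vik): max(5, -8, 0) = 5
R (Vik): max(-7, 6) = 6
S (Vik): max(-7, -6, 3) = 3
F (Priya): min(5, 6, 3) = 3
B (Vik): max(6, 3) = 6
R0 (Priya): min(2, 6) = 2
Priya at R0 wants the lowest of {A=2, B=6}, so chooses A.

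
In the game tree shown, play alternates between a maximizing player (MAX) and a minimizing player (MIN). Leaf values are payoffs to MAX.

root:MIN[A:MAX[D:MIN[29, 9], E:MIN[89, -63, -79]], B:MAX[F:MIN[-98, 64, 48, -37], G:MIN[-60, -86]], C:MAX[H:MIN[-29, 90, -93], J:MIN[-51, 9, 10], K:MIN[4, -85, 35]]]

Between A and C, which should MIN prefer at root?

C

D (MIN): min(29, 9) = 9
E (MIN): min(89, -63, -79) = -79
A (MAX): max(9, -79) = 9
H (MIN): min(-29, 90, -93) = -93
J (MIN): min(-51, 9, 10) = -51
K (MIN): min(4, -85, 35) = -85
C (MAX): max(-93, -51, -85) = -51
MIN prefers the lower value; A=9, C=-51. C is better since -51 < 9.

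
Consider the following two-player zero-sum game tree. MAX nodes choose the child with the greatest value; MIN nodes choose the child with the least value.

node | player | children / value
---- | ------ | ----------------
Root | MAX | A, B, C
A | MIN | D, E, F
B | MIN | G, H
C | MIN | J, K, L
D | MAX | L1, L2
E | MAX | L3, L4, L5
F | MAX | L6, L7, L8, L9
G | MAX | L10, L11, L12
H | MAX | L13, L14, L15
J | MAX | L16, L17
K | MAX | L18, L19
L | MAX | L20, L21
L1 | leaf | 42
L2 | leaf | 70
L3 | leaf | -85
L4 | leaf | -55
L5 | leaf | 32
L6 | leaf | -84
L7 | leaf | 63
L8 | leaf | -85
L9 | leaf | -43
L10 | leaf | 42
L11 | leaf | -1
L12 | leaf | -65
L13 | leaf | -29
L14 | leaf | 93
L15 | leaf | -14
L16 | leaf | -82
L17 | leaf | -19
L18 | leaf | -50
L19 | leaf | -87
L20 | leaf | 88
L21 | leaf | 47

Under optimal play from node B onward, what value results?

42

G (MAX): max(42, -1, -65) = 42
H (MAX): max(-29, 93, -14) = 93
B (MIN): min(42, 93) = 42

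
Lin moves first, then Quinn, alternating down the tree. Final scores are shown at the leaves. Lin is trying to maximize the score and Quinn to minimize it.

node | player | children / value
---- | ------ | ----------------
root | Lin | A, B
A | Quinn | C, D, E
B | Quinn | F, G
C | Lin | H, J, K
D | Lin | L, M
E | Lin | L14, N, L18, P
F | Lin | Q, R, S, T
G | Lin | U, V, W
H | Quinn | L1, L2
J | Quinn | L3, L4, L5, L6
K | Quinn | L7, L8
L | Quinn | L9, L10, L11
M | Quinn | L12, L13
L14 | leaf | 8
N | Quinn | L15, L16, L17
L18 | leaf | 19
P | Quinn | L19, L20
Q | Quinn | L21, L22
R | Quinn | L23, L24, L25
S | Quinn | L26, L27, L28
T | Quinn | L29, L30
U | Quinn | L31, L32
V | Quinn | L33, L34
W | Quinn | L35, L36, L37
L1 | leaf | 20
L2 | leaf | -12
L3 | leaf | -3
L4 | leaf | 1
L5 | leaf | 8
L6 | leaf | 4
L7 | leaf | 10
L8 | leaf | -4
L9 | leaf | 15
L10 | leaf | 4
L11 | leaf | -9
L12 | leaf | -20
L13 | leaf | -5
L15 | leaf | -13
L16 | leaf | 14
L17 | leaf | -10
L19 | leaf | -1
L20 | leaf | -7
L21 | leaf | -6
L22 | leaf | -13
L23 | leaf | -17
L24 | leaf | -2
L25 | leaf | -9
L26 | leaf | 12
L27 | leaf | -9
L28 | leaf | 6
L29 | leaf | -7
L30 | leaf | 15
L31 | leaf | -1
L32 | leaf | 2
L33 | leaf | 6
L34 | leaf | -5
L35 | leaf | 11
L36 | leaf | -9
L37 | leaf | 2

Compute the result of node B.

-7

Q (Quinn): min(-6, -13) = -13
R (Quinn): min(-17, -2, -9) = -17
S (Quinn): min(12, -9, 6) = -9
T (Quinn): min(-7, 15) = -7
F (Lin): max(-13, -17, -9, -7) = -7
U (Quinn): min(-1, 2) = -1
V (Quinn): min(6, -5) = -5
W (Quinn): min(11, -9, 2) = -9
G (Lin): max(-1, -5, -9) = -1
B (Quinn): min(-7, -1) = -7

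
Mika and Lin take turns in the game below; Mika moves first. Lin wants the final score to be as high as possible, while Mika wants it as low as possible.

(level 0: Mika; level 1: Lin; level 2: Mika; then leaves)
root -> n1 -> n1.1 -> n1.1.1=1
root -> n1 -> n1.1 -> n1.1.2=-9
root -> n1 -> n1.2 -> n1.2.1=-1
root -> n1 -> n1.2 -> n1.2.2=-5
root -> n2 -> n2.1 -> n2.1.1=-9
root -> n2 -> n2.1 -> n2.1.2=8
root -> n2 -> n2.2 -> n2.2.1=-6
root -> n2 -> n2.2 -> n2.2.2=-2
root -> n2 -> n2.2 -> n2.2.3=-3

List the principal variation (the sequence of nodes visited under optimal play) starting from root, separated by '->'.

root -> n2 -> n2.2 -> n2.2.1

n1.1 (Mika): min(1, -9) = -9
n1.2 (Mika): min(-1, -5) = -5
n1 (Lin): max(-9, -5) = -5
n2.1 (Mika): min(-9, 8) = -9
n2.2 (Mika): min(-6, -2, -3) = -6
n2 (Lin): max(-9, -6) = -6
root (Mika): min(-5, -6) = -6
At root, Mika picks n2 (lowest: -6).
At n2, Lin picks n2.2 (highest: -6).
At n2.2, Mika picks n2.2.1 (lowest: -6).
Terminal value -6.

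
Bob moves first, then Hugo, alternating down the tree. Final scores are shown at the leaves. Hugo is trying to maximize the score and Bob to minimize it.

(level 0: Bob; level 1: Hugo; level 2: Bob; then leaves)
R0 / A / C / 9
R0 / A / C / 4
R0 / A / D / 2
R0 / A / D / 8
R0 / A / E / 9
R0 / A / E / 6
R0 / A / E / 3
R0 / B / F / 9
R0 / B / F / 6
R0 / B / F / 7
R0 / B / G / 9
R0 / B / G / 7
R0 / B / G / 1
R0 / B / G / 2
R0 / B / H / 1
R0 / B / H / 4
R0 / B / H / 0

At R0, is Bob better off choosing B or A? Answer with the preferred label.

A

F (Bob): min(9, 6, 7) = 6
G (Bob): min(9, 7, 1, 2) = 1
H (Bob): min(1, 4, 0) = 0
B (Hugo): max(6, 1, 0) = 6
C (Bob): min(9, 4) = 4
D (Bob): min(2, 8) = 2
E (Bob): min(9, 6, 3) = 3
A (Hugo): max(4, 2, 3) = 4
Bob prefers the lower value; B=6, A=4. A is better since 4 < 6.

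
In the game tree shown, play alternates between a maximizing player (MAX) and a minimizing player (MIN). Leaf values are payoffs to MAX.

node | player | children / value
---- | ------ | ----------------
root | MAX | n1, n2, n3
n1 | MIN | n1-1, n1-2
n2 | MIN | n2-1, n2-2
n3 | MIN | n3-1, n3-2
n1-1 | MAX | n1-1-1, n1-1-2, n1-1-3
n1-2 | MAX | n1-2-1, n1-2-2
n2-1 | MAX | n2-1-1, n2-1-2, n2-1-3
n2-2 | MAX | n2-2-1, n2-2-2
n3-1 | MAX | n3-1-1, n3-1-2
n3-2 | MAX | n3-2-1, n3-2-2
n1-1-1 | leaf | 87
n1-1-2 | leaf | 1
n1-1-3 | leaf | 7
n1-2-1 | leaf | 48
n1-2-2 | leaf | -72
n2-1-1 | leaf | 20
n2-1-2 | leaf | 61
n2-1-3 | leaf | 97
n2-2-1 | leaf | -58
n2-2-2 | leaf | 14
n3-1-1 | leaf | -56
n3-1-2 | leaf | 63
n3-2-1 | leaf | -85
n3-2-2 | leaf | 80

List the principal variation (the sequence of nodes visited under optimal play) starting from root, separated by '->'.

root -> n3 -> n3-1 -> n3-1-2

n1-1 (MAX): max(87, 1, 7) = 87
n1-2 (MAX): max(48, -72) = 48
n1 (MIN): min(87, 48) = 48
n2-1 (MAX): max(20, 61, 97) = 97
n2-2 (MAX): max(-58, 14) = 14
n2 (MIN): min(97, 14) = 14
n3-1 (MAX): max(-56, 63) = 63
n3-2 (MAX): max(-85, 80) = 80
n3 (MIN): min(63, 80) = 63
root (MAX): max(48, 14, 63) = 63
At root, MAX picks n3 (highest: 63).
At n3, MIN picks n3-1 (lowest: 63).
At n3-1, MAX picks n3-1-2 (highest: 63).
Terminal value 63.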